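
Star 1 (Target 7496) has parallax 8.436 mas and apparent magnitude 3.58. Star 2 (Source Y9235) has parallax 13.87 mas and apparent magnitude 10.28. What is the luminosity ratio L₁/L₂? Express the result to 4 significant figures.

d₁ = 1/p₁ = 1/0.008436″ = 118.54 pc; d₂ = 1/p₂ = 1/0.01387″ = 72.098 pc.
M₁ = m₁ − 5 log₁₀ d₁ + 5 = 3.58 − 10.3693 + 5 = -1.7893.
M₂ = 10.28 − 9.2896 + 5 = 5.9904.
L₁/L₂ = 10^(0.4(M₂ − M₁)) = 10^(0.4 × 7.7797) = 10^3.11188 = 1293.8.

L₁/L₂ = 1294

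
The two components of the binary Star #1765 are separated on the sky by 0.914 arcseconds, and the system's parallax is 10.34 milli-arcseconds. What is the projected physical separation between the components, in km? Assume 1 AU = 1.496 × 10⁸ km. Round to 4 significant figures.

d = 1/p = 1/0.01034″ = 96.712 pc.
At distance d (pc), an angle of θ arcsec spans θ·d AU: s = 0.914 × 96.712 = 88.395 AU.
= 88.395 × 1.496 × 10⁸ km = 1.3224 × 10^10 km.

1.322 × 10^10 km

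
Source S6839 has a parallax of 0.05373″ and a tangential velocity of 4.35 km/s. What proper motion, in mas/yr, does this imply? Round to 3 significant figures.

d = 1/p = 1/0.05373″ = 18.612 pc.
μ = v_t / (4.74 d) = 4.35 / (4.74 × 18.612) = 4.35 / 88.221 = 0.049308 ″/yr = 49.308 mas/yr.

49.3 mas/yr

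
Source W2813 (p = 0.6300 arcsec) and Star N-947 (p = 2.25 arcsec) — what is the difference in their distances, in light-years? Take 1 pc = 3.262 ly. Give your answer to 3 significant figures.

d_A = 1/0.6300″ = 1.5873 pc; d_B = 1/2.250″ = 0.44444 pc.
|d_B − d_A| = |0.44444 − 1.5873| = 1.1429 pc = 1.1429 × 3.262 ly = 3.7281 ly.

3.73 ly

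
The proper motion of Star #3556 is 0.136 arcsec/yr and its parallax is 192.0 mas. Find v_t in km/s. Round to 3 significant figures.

d = 1/p = 1/0.1920″ = 5.2083 pc.
v_t = 4.74 × μ × d = 4.74 × 0.136 × 5.2083 = 3.3575 km/s.

3.36 km/s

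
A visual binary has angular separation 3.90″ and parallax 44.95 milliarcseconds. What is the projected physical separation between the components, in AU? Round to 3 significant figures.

d = 1/p = 1/0.04495″ = 22.247 pc.
At distance d (pc), an angle of θ arcsec spans θ·d AU: s = 3.90 × 22.247 = 86.763 AU.

86.8 AU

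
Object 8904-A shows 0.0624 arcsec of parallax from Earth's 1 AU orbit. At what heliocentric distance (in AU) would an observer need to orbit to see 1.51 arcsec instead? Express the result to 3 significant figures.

Parallax scales linearly with baseline: p ∝ B, so B = p_target / p_Earth × 1 AU.
B = 1.51 / 0.0624 = 24.199 AU.

24.2 AU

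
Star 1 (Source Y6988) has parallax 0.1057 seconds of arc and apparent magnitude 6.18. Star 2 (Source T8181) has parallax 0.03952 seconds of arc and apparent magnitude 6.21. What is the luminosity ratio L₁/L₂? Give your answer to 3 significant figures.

d₁ = 1/p₁ = 1/0.1057″ = 9.4607 pc; d₂ = 1/p₂ = 1/0.03952″ = 25.304 pc.
M₁ = m₁ − 5 log₁₀ d₁ + 5 = 6.18 − 4.8796 + 5 = 6.3004.
M₂ = 6.21 − 7.0159 + 5 = 4.1941.
L₁/L₂ = 10^(0.4(M₂ − M₁)) = 10^(0.4 × (-2.1063)) = 10^(-0.84252) = 0.14371.

L₁/L₂ = 0.144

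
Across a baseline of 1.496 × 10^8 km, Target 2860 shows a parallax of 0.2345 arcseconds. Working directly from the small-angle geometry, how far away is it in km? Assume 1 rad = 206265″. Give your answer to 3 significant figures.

θ = 0.2345″ = 0.2345/206265 = 1.1369 × 10^-6 rad.
d = B/θ = (1.496 × 10^8) / (1.1369 × 10^-6) = 1.3159 × 10^14 km.

1.32 × 10^14 km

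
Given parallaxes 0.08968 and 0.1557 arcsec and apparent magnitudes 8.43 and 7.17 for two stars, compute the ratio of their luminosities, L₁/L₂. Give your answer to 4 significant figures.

d₁ = 1/p₁ = 1/0.08968″ = 11.151 pc; d₂ = 1/p₂ = 1/0.1557″ = 6.4226 pc.
M₁ = m₁ − 5 log₁₀ d₁ + 5 = 8.43 − 5.2366 + 5 = 8.1934.
M₂ = 7.17 − 4.0386 + 5 = 8.1314.
L₁/L₂ = 10^(0.4(M₂ − M₁)) = 10^(0.4 × (-0.0620)) = 10^(-0.02480) = 0.9445.

L₁/L₂ = 0.9445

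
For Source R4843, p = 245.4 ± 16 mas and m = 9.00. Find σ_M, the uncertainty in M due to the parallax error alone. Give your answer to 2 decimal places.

M = m − 5 log₁₀ d + 5 = m + 5 log₁₀ p + 5, so ∂M/∂p = 5/(p ln 10).
σ_M = (5/ln 10) · (σ_p/p) = 2.1715 × 16/245.4 = 2.1715 × 0.0652 = 0.14158.

σ_M = 0.14 mag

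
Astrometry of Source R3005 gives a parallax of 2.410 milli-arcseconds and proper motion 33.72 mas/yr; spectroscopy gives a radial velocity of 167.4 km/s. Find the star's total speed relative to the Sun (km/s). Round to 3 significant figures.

180 km/s

d = 1/p = 1/0.002410″ = 414.94 pc.
μ = 33.72 mas/yr = 0.03372 ″/yr.
v_t = 4.740 μ d = 4.740 × 0.03372 × 414.94 = 66.321 km/s.
v = √(v_r² + v_t²) = √(167.4² + 66.321²) = √32421.2 = 180.06 km/s.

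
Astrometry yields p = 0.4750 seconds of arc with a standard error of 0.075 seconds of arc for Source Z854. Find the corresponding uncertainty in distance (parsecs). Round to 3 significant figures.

0.332 pc

d = 1/p, so σ_d = σ_p / p².
σ_d = 0.0750 / (0.4750)² = 0.0750 / 0.22563 = 0.3324 pc.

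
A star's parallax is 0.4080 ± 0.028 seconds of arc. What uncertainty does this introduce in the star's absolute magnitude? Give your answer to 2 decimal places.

σ_M = 0.15 mag

M = m − 5 log₁₀ d + 5 = m + 5 log₁₀ p + 5, so ∂M/∂p = 5/(p ln 10).
σ_M = (5/ln 10) · (σ_p/p) = 2.1715 × 0.028/0.4080 = 2.1715 × 0.068627 = 0.14902.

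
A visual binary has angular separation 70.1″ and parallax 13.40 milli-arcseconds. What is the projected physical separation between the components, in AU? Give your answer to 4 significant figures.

5231 AU

d = 1/p = 1/0.01340″ = 74.627 pc.
At distance d (pc), an angle of θ arcsec spans θ·d AU: s = 70.1 × 74.627 = 5231.4 AU.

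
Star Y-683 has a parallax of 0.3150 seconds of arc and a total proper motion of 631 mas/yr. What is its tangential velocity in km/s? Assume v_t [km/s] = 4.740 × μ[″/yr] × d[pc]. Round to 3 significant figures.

9.50 km/s

d = 1/p = 1/0.3150″ = 3.1746 pc.
μ = 631 mas/yr = 0.631 ″/yr.
v_t = 4.74 × μ × d = 4.74 × 0.631 × 3.1746 = 9.495 km/s.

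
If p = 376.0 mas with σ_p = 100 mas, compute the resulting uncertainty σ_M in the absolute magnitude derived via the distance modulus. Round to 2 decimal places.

M = m − 5 log₁₀ d + 5 = m + 5 log₁₀ p + 5, so ∂M/∂p = 5/(p ln 10).
σ_M = (5/ln 10) · (σ_p/p) = 2.1715 × 100/376.0 = 2.1715 × 0.26596 = 0.57753.

σ_M = 0.58 mag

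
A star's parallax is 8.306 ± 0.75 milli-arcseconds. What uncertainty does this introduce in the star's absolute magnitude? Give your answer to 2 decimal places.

σ_M = 0.20 mag

M = m − 5 log₁₀ d + 5 = m + 5 log₁₀ p + 5, so ∂M/∂p = 5/(p ln 10).
σ_M = (5/ln 10) · (σ_p/p) = 2.1715 × 0.75/8.306 = 2.1715 × 0.090296 = 0.19608.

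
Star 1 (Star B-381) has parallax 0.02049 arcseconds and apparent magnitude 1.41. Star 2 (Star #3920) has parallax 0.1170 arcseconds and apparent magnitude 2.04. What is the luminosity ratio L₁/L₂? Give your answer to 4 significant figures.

d₁ = 1/p₁ = 1/0.02049″ = 48.804 pc; d₂ = 1/p₂ = 1/0.1170″ = 8.547 pc.
M₁ = m₁ − 5 log₁₀ d₁ + 5 = 1.41 − 8.4423 + 5 = -2.0323.
M₂ = 2.04 − 4.6591 + 5 = 2.3809.
L₁/L₂ = 10^(0.4(M₂ − M₁)) = 10^(0.4 × 4.4132) = 10^1.76528 = 58.248.

L₁/L₂ = 58.25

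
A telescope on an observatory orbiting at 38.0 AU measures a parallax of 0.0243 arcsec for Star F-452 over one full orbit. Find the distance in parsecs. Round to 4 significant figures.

With baseline B (in AU) and parallax p (in arcsec), d = B/p parsecs.
d = 38.0 / 0.0243 = 1563.8 pc.

1564 pc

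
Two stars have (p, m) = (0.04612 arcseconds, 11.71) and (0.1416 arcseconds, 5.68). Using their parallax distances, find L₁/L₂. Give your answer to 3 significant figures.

L₁/L₂ = 0.0365

d₁ = 1/p₁ = 1/0.04612″ = 21.683 pc; d₂ = 1/p₂ = 1/0.1416″ = 7.0621 pc.
M₁ = m₁ − 5 log₁₀ d₁ + 5 = 11.71 − 6.6806 + 5 = 10.0294.
M₂ = 5.68 − 4.2447 + 5 = 6.4353.
L₁/L₂ = 10^(0.4(M₂ − M₁)) = 10^(0.4 × (-3.5941)) = 10^(-1.43764) = 0.036506.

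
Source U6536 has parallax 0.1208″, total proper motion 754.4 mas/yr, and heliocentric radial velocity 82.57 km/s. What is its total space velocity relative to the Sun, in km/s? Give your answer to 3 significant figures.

87.7 km/s

d = 1/p = 1/0.1208″ = 8.2781 pc.
μ = 754.4 mas/yr = 0.7544 ″/yr.
v_t = 4.740 μ d = 4.740 × 0.7544 × 8.2781 = 29.601 km/s.
v = √(v_r² + v_t²) = √(82.57² + 29.601²) = √7694.02 = 87.716 km/s.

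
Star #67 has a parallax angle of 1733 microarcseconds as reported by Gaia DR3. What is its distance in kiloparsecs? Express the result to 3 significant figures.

0.577 kpc

p = 1733 microarcseconds = 0.001733 arcsec.
d = 1/p = 1/0.001733 = 577.03 pc.
= 0.57703 kpc.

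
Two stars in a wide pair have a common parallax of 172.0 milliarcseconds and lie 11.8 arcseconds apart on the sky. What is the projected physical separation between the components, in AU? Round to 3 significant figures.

68.6 AU

d = 1/p = 1/0.1720″ = 5.814 pc.
At distance d (pc), an angle of θ arcsec spans θ·d AU: s = 11.8 × 5.814 = 68.605 AU.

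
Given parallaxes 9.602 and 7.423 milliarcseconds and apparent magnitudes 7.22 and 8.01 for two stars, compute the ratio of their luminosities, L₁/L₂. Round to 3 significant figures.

d₁ = 1/p₁ = 1/0.009602″ = 104.14 pc; d₂ = 1/p₂ = 1/0.007423″ = 134.72 pc.
M₁ = m₁ − 5 log₁₀ d₁ + 5 = 7.22 − 10.0881 + 5 = 2.1319.
M₂ = 8.01 − 10.6472 + 5 = 2.3628.
L₁/L₂ = 10^(0.4(M₂ − M₁)) = 10^(0.4 × 0.2309) = 10^0.09236 = 1.237.

L₁/L₂ = 1.24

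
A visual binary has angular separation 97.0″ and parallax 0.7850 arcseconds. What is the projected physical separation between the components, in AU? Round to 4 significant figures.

123.6 AU

d = 1/p = 1/0.7850″ = 1.2739 pc.
At distance d (pc), an angle of θ arcsec spans θ·d AU: s = 97.0 × 1.2739 = 123.57 AU.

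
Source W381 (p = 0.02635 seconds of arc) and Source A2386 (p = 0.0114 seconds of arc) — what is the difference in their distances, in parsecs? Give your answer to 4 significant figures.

49.77 pc

d_A = 1/0.02635″ = 37.951 pc; d_B = 1/0.01140″ = 87.719 pc.
|d_B − d_A| = |87.719 − 37.951| = 49.768 pc.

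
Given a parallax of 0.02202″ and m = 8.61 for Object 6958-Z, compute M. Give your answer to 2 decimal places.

M = 5.32

d = 1/p = 1/0.02202″ = 45.413 pc.
m − M = 5 log₁₀(45.413) − 5 = 8.2859 − 5 = 3.2859.
M = m − (m − M) = 8.61 − 3.2859 = 5.32.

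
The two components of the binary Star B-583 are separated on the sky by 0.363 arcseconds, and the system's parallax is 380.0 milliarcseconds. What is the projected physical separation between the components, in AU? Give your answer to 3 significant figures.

d = 1/p = 1/0.3800″ = 2.6316 pc.
At distance d (pc), an angle of θ arcsec spans θ·d AU: s = 0.363 × 2.6316 = 0.95527 AU.

0.955 AU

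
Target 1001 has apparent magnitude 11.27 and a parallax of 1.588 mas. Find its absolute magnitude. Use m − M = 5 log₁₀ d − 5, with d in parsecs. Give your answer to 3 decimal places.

M = 2.274

d = 1/p = 1/0.001588″ = 629.72 pc.
m − M = 5 log₁₀(629.72) − 5 = 13.9957 − 5 = 8.9957.
M = m − (m − M) = 11.27 − 8.9957 = 2.274.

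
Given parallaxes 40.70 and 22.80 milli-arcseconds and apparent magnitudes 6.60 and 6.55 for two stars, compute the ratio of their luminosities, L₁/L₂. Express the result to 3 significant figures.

d₁ = 1/p₁ = 1/0.04070″ = 24.57 pc; d₂ = 1/p₂ = 1/0.02280″ = 43.86 pc.
M₁ = m₁ − 5 log₁₀ d₁ + 5 = 6.60 − 6.9520 + 5 = 4.6480.
M₂ = 6.55 − 8.2103 + 5 = 3.3397.
L₁/L₂ = 10^(0.4(M₂ − M₁)) = 10^(0.4 × (-1.3083)) = 10^(-0.52332) = 0.2997.

L₁/L₂ = 0.300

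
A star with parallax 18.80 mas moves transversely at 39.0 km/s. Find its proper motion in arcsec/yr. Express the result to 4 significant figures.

0.1547 arcsec/yr

d = 1/p = 1/0.01880″ = 53.191 pc.
μ = v_t / (4.74 d) = 39.0 / (4.74 × 53.191) = 39.0 / 252.13 = 0.15468 ″/yr.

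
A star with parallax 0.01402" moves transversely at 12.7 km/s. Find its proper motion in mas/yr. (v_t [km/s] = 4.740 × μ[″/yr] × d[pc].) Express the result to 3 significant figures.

37.6 mas/yr

d = 1/p = 1/0.01402″ = 71.327 pc.
μ = v_t / (4.74 d) = 12.7 / (4.74 × 71.327) = 12.7 / 338.09 = 0.037564 ″/yr = 37.564 mas/yr.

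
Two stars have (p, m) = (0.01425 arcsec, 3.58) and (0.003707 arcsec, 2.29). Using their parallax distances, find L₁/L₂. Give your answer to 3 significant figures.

L₁/L₂ = 0.0206

d₁ = 1/p₁ = 1/0.01425″ = 70.175 pc; d₂ = 1/p₂ = 1/0.003707″ = 269.76 pc.
M₁ = m₁ − 5 log₁₀ d₁ + 5 = 3.58 − 9.2309 + 5 = -0.6509.
M₂ = 2.29 − 12.1549 + 5 = -4.8649.
L₁/L₂ = 10^(0.4(M₂ − M₁)) = 10^(0.4 × (-4.2140)) = 10^(-1.68560) = 0.020625.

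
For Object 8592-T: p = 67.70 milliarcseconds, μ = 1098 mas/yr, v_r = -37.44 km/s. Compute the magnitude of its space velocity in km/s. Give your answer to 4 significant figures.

85.51 km/s

d = 1/p = 1/0.06770″ = 14.771 pc.
μ = 1098 mas/yr = 1.098 ″/yr.
v_t = 4.740 μ d = 4.740 × 1.098 × 14.771 = 76.876 km/s.
v = √(v_r² + v_t²) = √((-37.44)² + 76.876²) = √7311.67 = 85.508 km/s.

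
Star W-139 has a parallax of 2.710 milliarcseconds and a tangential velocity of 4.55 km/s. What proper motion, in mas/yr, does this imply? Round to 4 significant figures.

2.601 mas/yr

d = 1/p = 1/0.002710″ = 369 pc.
μ = v_t / (4.74 d) = 4.55 / (4.74 × 369) = 4.55 / 1749.1 = 0.0026013 ″/yr = 2.6013 mas/yr.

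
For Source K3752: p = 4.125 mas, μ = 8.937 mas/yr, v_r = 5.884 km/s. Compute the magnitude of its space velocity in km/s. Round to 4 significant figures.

d = 1/p = 1/0.004125″ = 242.42 pc.
μ = 8.937 mas/yr = 0.008937 ″/yr.
v_t = 4.740 μ d = 4.740 × 0.008937 × 242.42 = 10.269 km/s.
v = √(v_r² + v_t²) = √(5.884² + 10.269²) = √140.074 = 11.835 km/s.

11.84 km/s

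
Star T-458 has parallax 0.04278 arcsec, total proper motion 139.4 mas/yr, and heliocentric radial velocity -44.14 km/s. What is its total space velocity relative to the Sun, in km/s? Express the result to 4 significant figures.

46.76 km/s

d = 1/p = 1/0.04278″ = 23.375 pc.
μ = 139.4 mas/yr = 0.1394 ″/yr.
v_t = 4.740 μ d = 4.740 × 0.1394 × 23.375 = 15.445 km/s.
v = √(v_r² + v_t²) = √((-44.14)² + 15.445²) = √2186.89 = 46.764 km/s.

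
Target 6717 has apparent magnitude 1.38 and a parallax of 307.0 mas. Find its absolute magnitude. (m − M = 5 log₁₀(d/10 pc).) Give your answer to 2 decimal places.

M = 3.82

d = 1/p = 1/0.3070″ = 3.2573 pc.
m − M = 5 log₁₀(3.2573) − 5 = 2.5643 − 5 = -2.4357.
M = m − (m − M) = 1.38 − (-2.4357) = 3.82.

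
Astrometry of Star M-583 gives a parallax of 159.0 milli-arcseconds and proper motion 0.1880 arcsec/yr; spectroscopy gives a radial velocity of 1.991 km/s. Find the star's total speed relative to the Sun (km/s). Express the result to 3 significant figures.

d = 1/p = 1/0.1590″ = 6.2893 pc.
v_t = 4.740 μ d = 4.740 × 0.1880 × 6.2893 = 5.6045 km/s.
v = √(v_r² + v_t²) = √(1.991² + 5.6045²) = √35.3745 = 5.9476 km/s.

5.95 km/s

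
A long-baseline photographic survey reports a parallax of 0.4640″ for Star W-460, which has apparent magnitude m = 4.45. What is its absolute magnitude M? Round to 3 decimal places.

d = 1/p = 1/0.4640″ = 2.1552 pc.
m − M = 5 log₁₀(2.1552) − 5 = 1.6674 − 5 = -3.3326.
M = m − (m − M) = 4.45 − (-3.3326) = 7.783.

M = 7.783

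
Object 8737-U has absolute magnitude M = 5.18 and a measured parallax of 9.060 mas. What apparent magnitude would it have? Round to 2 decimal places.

m = 10.39

d = 1/p = 1/0.009060″ = 110.38 pc.
m − M = 5 log₁₀ d − 5 = 5 log₁₀(110.38) − 5 = 10.2145 − 5 = 5.2145.
m = M + (m − M) = 5.18 + 5.2145 = 10.39.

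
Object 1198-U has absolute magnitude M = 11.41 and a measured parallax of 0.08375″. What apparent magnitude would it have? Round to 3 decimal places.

m = 11.795

d = 1/p = 1/0.08375″ = 11.94 pc.
m − M = 5 log₁₀ d − 5 = 5 log₁₀(11.94) − 5 = 5.3850 − 5 = 0.3850.
m = M + (m − M) = 11.41 + 0.3850 = 11.795.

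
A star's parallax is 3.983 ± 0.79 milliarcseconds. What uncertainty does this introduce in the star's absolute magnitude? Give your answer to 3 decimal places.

σ_M = 0.431 mag

M = m − 5 log₁₀ d + 5 = m + 5 log₁₀ p + 5, so ∂M/∂p = 5/(p ln 10).
σ_M = (5/ln 10) · (σ_p/p) = 2.1715 × 0.79/3.983 = 2.1715 × 0.19834 = 0.4307.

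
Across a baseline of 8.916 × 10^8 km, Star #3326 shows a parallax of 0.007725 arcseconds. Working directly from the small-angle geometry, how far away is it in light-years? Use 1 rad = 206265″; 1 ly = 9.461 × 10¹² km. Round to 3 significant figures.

θ = 0.007725″ = 0.007725/206265 = 3.7452 × 10^-8 rad.
d = B/θ = (8.916 × 10^8) / (3.7452 × 10^-8) = 2.3806 × 10^16 km = (2.3806 × 10^16) / (9.461 × 10^12) ly = 2516.2 ly.

2520 ly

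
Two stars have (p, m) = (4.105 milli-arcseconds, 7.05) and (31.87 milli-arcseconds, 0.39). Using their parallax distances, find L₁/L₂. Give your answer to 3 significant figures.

d₁ = 1/p₁ = 1/0.004105″ = 243.61 pc; d₂ = 1/p₂ = 1/0.03187″ = 31.377 pc.
M₁ = m₁ − 5 log₁₀ d₁ + 5 = 7.05 − 11.9335 + 5 = 0.1165.
M₂ = 0.39 − 7.4831 + 5 = -2.0931.
L₁/L₂ = 10^(0.4(M₂ − M₁)) = 10^(0.4 × (-2.2096)) = 10^(-0.88384) = 0.13067.

L₁/L₂ = 0.131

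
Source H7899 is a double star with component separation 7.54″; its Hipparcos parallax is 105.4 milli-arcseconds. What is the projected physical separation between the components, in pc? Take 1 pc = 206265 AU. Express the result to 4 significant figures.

0.0003468 pc

d = 1/p = 1/0.1054″ = 9.4877 pc.
At distance d (pc), an angle of θ arcsec spans θ·d AU: s = 7.54 × 9.4877 = 71.537 AU.
= 71.537 / 206265 = 0.00034682 pc.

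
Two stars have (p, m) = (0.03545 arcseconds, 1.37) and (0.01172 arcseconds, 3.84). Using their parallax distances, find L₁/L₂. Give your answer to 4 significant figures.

d₁ = 1/p₁ = 1/0.03545″ = 28.209 pc; d₂ = 1/p₂ = 1/0.01172″ = 85.324 pc.
M₁ = m₁ − 5 log₁₀ d₁ + 5 = 1.37 − 7.2519 + 5 = -0.8819.
M₂ = 3.84 − 9.6554 + 5 = -0.8154.
L₁/L₂ = 10^(0.4(M₂ − M₁)) = 10^(0.4 × 0.0665) = 10^0.02660 = 1.0632.

L₁/L₂ = 1.063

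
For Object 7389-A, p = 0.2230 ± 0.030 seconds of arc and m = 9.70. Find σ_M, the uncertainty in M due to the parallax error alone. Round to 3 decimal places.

σ_M = 0.292 mag

M = m − 5 log₁₀ d + 5 = m + 5 log₁₀ p + 5, so ∂M/∂p = 5/(p ln 10).
σ_M = (5/ln 10) · (σ_p/p) = 2.1715 × 0.030/0.2230 = 2.1715 × 0.13453 = 0.29213.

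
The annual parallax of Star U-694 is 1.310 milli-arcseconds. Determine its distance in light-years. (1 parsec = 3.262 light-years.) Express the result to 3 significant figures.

2490 light years

p = 1.310 milli-arcseconds = 0.001310 arcsec.
d = 1/p = 1/0.001310 = 763.36 pc.
In light-years: 763.36 × 3.262 = 2490.1 ly.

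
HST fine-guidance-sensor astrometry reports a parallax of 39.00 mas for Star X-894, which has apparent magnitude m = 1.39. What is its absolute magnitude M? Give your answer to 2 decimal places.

d = 1/p = 1/0.03900″ = 25.641 pc.
m − M = 5 log₁₀(25.641) − 5 = 7.0447 − 5 = 2.0447.
M = m − (m − M) = 1.39 − 2.0447 = -0.65.

M = -0.65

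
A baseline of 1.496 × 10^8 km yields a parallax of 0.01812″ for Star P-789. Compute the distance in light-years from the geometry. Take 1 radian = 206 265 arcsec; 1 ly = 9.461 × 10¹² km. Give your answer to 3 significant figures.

180 ly

θ = 0.01812″ = 0.01812/206265 = 8.7848 × 10^-8 rad.
d = B/θ = (1.496 × 10^8) / (8.7848 × 10^-8) = 1.7029 × 10^15 km = (1.7029 × 10^15) / (9.461 × 10^12) ly = 179.99 ly.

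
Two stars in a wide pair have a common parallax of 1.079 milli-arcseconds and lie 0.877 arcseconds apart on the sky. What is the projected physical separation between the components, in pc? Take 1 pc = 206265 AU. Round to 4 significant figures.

0.003941 pc

d = 1/p = 1/0.001079″ = 926.78 pc.
At distance d (pc), an angle of θ arcsec spans θ·d AU: s = 0.877 × 926.78 = 812.79 AU.
= 812.79 / 206265 = 0.0039405 pc.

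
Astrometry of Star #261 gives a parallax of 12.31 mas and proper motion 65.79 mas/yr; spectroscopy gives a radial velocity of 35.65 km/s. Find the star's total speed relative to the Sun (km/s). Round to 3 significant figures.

d = 1/p = 1/0.01231″ = 81.235 pc.
μ = 65.79 mas/yr = 0.06579 ″/yr.
v_t = 4.740 μ d = 4.740 × 0.06579 × 81.235 = 25.333 km/s.
v = √(v_r² + v_t²) = √(35.65² + 25.333²) = √1912.68 = 43.734 km/s.

43.7 km/s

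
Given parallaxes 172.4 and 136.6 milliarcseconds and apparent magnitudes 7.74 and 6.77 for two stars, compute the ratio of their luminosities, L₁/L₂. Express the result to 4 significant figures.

L₁/L₂ = 0.2569

d₁ = 1/p₁ = 1/0.1724″ = 5.8005 pc; d₂ = 1/p₂ = 1/0.1366″ = 7.3206 pc.
M₁ = m₁ − 5 log₁₀ d₁ + 5 = 7.74 − 3.8173 + 5 = 8.9227.
M₂ = 6.77 − 4.3227 + 5 = 7.4473.
L₁/L₂ = 10^(0.4(M₂ − M₁)) = 10^(0.4 × (-1.4754)) = 10^(-0.59016) = 0.25694.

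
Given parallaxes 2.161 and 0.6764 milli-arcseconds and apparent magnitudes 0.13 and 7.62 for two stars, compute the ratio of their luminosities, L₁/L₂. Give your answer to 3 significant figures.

d₁ = 1/p₁ = 1/0.002161″ = 462.75 pc; d₂ = 1/p₂ = 1/0.0006764″ = 1478.4 pc.
M₁ = m₁ − 5 log₁₀ d₁ + 5 = 0.13 − 13.3267 + 5 = -8.1967.
M₂ = 7.62 − 15.8490 + 5 = -3.2290.
L₁/L₂ = 10^(0.4(M₂ − M₁)) = 10^(0.4 × 4.9677) = 10^1.98708 = 97.069.

L₁/L₂ = 97.1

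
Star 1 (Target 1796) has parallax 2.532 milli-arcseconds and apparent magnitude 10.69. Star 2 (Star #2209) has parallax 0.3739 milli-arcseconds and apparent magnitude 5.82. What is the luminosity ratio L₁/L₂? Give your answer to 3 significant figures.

d₁ = 1/p₁ = 1/0.002532″ = 394.94 pc; d₂ = 1/p₂ = 1/0.0003739″ = 2674.5 pc.
M₁ = m₁ − 5 log₁₀ d₁ + 5 = 10.69 − 12.9827 + 5 = 2.7073.
M₂ = 5.82 − 17.1362 + 5 = -6.3162.
L₁/L₂ = 10^(0.4(M₂ − M₁)) = 10^(0.4 × (-9.0235)) = 10^(-3.60940) = 0.00024581.

L₁/L₂ = 0.000246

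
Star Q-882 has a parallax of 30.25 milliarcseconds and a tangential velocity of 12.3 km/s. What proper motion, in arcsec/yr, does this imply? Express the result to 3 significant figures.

0.0785 arcsec/yr

d = 1/p = 1/0.03025″ = 33.058 pc.
μ = v_t / (4.74 d) = 12.3 / (4.74 × 33.058) = 12.3 / 156.69 = 0.078499 ″/yr.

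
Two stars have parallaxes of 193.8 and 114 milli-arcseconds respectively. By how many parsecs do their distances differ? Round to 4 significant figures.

d_A = 1/0.1938″ = 5.16 pc; d_B = 1/0.1140″ = 8.7719 pc.
|d_B − d_A| = |8.7719 − 5.16| = 3.6119 pc.

3.612 pc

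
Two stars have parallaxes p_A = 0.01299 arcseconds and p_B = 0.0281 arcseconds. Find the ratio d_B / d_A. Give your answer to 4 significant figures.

0.4623

Since d = 1/p, d_B/d_A = p_A/p_B.
= 0.01299 / 0.0281 = 0.46228.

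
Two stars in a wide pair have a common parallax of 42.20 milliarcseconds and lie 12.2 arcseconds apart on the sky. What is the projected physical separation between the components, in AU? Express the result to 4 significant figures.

289.1 AU

d = 1/p = 1/0.04220″ = 23.697 pc.
At distance d (pc), an angle of θ arcsec spans θ·d AU: s = 12.2 × 23.697 = 289.1 AU.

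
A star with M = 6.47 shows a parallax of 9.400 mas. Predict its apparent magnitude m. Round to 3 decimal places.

d = 1/p = 1/0.009400″ = 106.38 pc.
m − M = 5 log₁₀ d − 5 = 5 log₁₀(106.38) − 5 = 10.1343 − 5 = 5.1343.
m = M + (m − M) = 6.47 + 5.1343 = 11.604.

m = 11.604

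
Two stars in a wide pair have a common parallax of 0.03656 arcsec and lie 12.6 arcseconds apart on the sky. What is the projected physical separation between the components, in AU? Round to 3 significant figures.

d = 1/p = 1/0.03656″ = 27.352 pc.
At distance d (pc), an angle of θ arcsec spans θ·d AU: s = 12.6 × 27.352 = 344.64 AU.

345 AU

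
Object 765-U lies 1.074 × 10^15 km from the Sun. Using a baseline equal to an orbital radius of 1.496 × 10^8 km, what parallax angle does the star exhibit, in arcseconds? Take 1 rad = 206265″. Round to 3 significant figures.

θ ≈ B/d = (1.496 × 10^8) / (1.074 × 10^15) = 1.3929 × 10^-7 rad.
In arcseconds: 1.3929 × 10^-7 × 206265 = 0.028731″.

0.0287 arcsec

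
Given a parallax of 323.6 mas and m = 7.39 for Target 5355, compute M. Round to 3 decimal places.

M = 9.940

d = 1/p = 1/0.3236″ = 3.0902 pc.
m − M = 5 log₁₀(3.0902) − 5 = 2.4499 − 5 = -2.5501.
M = m − (m − M) = 7.39 − (-2.5501) = 9.940.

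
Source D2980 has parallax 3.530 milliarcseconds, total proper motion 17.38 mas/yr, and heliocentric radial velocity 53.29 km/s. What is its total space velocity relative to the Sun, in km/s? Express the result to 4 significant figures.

58.18 km/s

d = 1/p = 1/0.003530″ = 283.29 pc.
μ = 17.38 mas/yr = 0.01738 ″/yr.
v_t = 4.740 μ d = 4.740 × 0.01738 × 283.29 = 23.338 km/s.
v = √(v_r² + v_t²) = √(53.29² + 23.338²) = √3384.49 = 58.176 km/s.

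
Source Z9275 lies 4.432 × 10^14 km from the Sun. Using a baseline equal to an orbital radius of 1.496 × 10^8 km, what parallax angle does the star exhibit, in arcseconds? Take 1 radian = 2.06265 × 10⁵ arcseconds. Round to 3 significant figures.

θ ≈ B/d = (1.496 × 10^8) / (4.432 × 10^14) = 3.3755 × 10^-7 rad.
In arcseconds: 3.3755 × 10^-7 × 206265 = 0.069625″.

0.0696 arcsec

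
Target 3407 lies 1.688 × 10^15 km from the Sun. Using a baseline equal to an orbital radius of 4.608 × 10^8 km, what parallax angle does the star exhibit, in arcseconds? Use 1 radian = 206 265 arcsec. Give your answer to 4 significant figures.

0.05631 arcsec

θ ≈ B/d = (4.608 × 10^8) / (1.688 × 10^15) = 2.7299 × 10^-7 rad.
In arcseconds: 2.7299 × 10^-7 × 206265 = 0.056308″.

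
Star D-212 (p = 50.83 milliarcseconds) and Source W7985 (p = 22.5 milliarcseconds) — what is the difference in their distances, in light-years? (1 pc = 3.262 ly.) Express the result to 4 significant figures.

80.80 ly

d_A = 1/0.05083″ = 19.673 pc; d_B = 1/0.02250″ = 44.444 pc.
|d_B − d_A| = |44.444 − 19.673| = 24.771 pc = 24.771 × 3.262 ly = 80.803 ly.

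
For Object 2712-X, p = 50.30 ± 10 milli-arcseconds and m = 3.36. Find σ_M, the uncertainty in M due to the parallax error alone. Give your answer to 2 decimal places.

M = m − 5 log₁₀ d + 5 = m + 5 log₁₀ p + 5, so ∂M/∂p = 5/(p ln 10).
σ_M = (5/ln 10) · (σ_p/p) = 2.1715 × 10/50.30 = 2.1715 × 0.19881 = 0.43172.

σ_M = 0.43 mag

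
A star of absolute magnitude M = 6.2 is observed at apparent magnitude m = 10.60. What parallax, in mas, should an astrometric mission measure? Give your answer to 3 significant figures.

m − M = 10.60 − 6.2 = 4.40.
d = 10^((m−M)/5 + 1) = 10^1.880 = 75.858 pc.
p = 1/d = 1/75.858 = 0.013183 arcsec = 13.183 mas.

13.2 mas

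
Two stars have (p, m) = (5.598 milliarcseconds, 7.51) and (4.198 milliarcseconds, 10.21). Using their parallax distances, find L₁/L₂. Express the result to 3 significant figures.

L₁/L₂ = 6.76

d₁ = 1/p₁ = 1/0.005598″ = 178.64 pc; d₂ = 1/p₂ = 1/0.004198″ = 238.21 pc.
M₁ = m₁ − 5 log₁₀ d₁ + 5 = 7.51 − 11.2599 + 5 = 1.2501.
M₂ = 10.21 − 11.8848 + 5 = 3.3252.
L₁/L₂ = 10^(0.4(M₂ − M₁)) = 10^(0.4 × 2.0751) = 10^0.83004 = 6.7615.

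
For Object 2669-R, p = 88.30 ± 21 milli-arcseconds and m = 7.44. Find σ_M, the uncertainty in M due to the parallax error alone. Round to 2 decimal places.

M = m − 5 log₁₀ d + 5 = m + 5 log₁₀ p + 5, so ∂M/∂p = 5/(p ln 10).
σ_M = (5/ln 10) · (σ_p/p) = 2.1715 × 21/88.30 = 2.1715 × 0.23783 = 0.51645.

σ_M = 0.52 mag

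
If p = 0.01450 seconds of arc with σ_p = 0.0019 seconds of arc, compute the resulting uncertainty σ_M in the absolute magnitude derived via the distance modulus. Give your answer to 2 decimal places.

M = m − 5 log₁₀ d + 5 = m + 5 log₁₀ p + 5, so ∂M/∂p = 5/(p ln 10).
σ_M = (5/ln 10) · (σ_p/p) = 2.1715 × 0.0019/0.01450 = 2.1715 × 0.13103 = 0.28453.

σ_M = 0.28 mag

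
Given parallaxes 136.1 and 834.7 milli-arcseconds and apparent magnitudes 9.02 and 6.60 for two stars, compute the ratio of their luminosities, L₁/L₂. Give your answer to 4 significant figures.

L₁/L₂ = 4.049

d₁ = 1/p₁ = 1/0.1361″ = 7.3475 pc; d₂ = 1/p₂ = 1/0.8347″ = 1.198 pc.
M₁ = m₁ − 5 log₁₀ d₁ + 5 = 9.02 − 4.3307 + 5 = 9.6893.
M₂ = 6.60 − 0.3923 + 5 = 11.2077.
L₁/L₂ = 10^(0.4(M₂ − M₁)) = 10^(0.4 × 1.5184) = 10^0.60736 = 4.0491.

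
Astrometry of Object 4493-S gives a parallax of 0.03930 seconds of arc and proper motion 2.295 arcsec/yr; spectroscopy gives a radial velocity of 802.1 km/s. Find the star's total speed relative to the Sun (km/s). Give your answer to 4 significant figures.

d = 1/p = 1/0.03930″ = 25.445 pc.
v_t = 4.740 μ d = 4.740 × 2.295 × 25.445 = 276.8 km/s.
v = √(v_r² + v_t²) = √(802.1² + 276.8²) = √719983 = 848.52 km/s.

848.5 km/s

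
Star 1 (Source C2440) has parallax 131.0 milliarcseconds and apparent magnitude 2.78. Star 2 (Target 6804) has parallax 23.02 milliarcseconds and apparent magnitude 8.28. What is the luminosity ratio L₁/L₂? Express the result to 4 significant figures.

d₁ = 1/p₁ = 1/0.1310″ = 7.6336 pc; d₂ = 1/p₂ = 1/0.02302″ = 43.44 pc.
M₁ = m₁ − 5 log₁₀ d₁ + 5 = 2.78 − 4.4136 + 5 = 3.3664.
M₂ = 8.28 − 8.1894 + 5 = 5.0906.
L₁/L₂ = 10^(0.4(M₂ − M₁)) = 10^(0.4 × 1.7242) = 10^0.68968 = 4.8942.

L₁/L₂ = 4.894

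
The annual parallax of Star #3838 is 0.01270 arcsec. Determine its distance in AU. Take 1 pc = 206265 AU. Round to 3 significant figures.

1.62 × 10^7 AU

d = 1/p = 1/0.01270 = 78.74 pc.
In AU: 78.74 × 206265 = 1.6241 × 10^7 AU.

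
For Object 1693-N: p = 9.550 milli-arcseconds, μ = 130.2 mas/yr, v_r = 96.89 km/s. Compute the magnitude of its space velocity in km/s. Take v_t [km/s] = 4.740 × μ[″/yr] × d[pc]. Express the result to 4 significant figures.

d = 1/p = 1/0.009550″ = 104.71 pc.
μ = 130.2 mas/yr = 0.1302 ″/yr.
v_t = 4.740 μ d = 4.740 × 0.1302 × 104.71 = 64.622 km/s.
v = √(v_r² + v_t²) = √(96.89² + 64.622²) = √13563.7 = 116.46 km/s.

116.5 km/s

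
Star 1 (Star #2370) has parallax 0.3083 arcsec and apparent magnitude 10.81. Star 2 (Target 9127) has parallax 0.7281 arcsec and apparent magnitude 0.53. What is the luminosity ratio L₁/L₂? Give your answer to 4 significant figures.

L₁/L₂ = 0.0004310

d₁ = 1/p₁ = 1/0.3083″ = 3.2436 pc; d₂ = 1/p₂ = 1/0.7281″ = 1.3734 pc.
M₁ = m₁ − 5 log₁₀ d₁ + 5 = 10.81 − 2.5551 + 5 = 13.2549.
M₂ = 0.53 − 0.6890 + 5 = 4.8410.
L₁/L₂ = 10^(0.4(M₂ − M₁)) = 10^(0.4 × (-8.4139)) = 10^(-3.36556) = 0.00043096.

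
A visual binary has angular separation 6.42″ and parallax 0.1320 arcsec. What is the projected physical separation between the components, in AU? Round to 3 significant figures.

48.6 AU

d = 1/p = 1/0.1320″ = 7.5758 pc.
At distance d (pc), an angle of θ arcsec spans θ·d AU: s = 6.42 × 7.5758 = 48.637 AU.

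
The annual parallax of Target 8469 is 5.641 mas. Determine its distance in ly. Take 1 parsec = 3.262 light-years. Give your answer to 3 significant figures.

p = 5.641 mas = 0.005641 arcsec.
d = 1/p = 1/0.005641 = 177.27 pc.
In light-years: 177.27 × 3.262 = 578.25 ly.

578 ly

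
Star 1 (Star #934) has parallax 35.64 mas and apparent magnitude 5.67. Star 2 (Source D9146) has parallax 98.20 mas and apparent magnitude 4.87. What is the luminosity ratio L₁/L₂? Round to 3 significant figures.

d₁ = 1/p₁ = 1/0.03564″ = 28.058 pc; d₂ = 1/p₂ = 1/0.09820″ = 10.183 pc.
M₁ = m₁ − 5 log₁₀ d₁ + 5 = 5.67 − 7.2403 + 5 = 3.4297.
M₂ = 4.87 − 5.0394 + 5 = 4.8306.
L₁/L₂ = 10^(0.4(M₂ − M₁)) = 10^(0.4 × 1.4009) = 10^0.56036 = 3.6338.

L₁/L₂ = 3.63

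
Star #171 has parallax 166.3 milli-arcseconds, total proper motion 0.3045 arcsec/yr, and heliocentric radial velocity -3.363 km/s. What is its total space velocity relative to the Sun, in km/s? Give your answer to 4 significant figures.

d = 1/p = 1/0.1663″ = 6.0132 pc.
v_t = 4.740 μ d = 4.740 × 0.3045 × 6.0132 = 8.679 km/s.
v = √(v_r² + v_t²) = √((-3.363)² + 8.679²) = √86.6348 = 9.3078 km/s.

9.308 km/s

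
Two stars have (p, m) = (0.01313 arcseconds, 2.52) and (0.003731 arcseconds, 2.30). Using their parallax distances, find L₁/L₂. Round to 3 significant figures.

L₁/L₂ = 0.0659

d₁ = 1/p₁ = 1/0.01313″ = 76.161 pc; d₂ = 1/p₂ = 1/0.003731″ = 268.02 pc.
M₁ = m₁ − 5 log₁₀ d₁ + 5 = 2.52 − 9.4087 + 5 = -1.8887.
M₂ = 2.30 − 12.1408 + 5 = -4.8408.
L₁/L₂ = 10^(0.4(M₂ − M₁)) = 10^(0.4 × (-2.9521)) = 10^(-1.18084) = 0.065942.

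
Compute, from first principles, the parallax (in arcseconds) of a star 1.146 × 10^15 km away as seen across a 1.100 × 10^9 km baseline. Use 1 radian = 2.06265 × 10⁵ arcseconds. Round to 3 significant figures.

0.198 arcsec

θ ≈ B/d = (1.100 × 10^9) / (1.146 × 10^15) = 9.5986 × 10^-7 rad.
In arcseconds: 9.5986 × 10^-7 × 206265 = 0.19799″.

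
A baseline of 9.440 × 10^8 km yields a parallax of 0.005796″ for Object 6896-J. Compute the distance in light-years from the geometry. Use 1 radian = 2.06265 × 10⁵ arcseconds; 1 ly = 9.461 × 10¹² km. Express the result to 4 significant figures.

θ = 0.005796″ = 0.005796/206265 = 2.8100 × 10^-8 rad.
d = B/θ = (9.440 × 10^8) / (2.8100 × 10^-8) = 3.3594 × 10^16 km = (3.3594 × 10^16) / (9.461 × 10^12) ly = 3550.8 ly.

3551 ly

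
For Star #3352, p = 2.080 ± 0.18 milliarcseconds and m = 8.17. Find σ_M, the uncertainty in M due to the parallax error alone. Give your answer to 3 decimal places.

M = m − 5 log₁₀ d + 5 = m + 5 log₁₀ p + 5, so ∂M/∂p = 5/(p ln 10).
σ_M = (5/ln 10) · (σ_p/p) = 2.1715 × 0.18/2.080 = 2.1715 × 0.086538 = 0.18792.

σ_M = 0.188 mag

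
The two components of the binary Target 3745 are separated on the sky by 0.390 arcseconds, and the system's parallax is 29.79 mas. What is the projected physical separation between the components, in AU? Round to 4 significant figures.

13.09 AU

d = 1/p = 1/0.02979″ = 33.568 pc.
At distance d (pc), an angle of θ arcsec spans θ·d AU: s = 0.390 × 33.568 = 13.092 AU.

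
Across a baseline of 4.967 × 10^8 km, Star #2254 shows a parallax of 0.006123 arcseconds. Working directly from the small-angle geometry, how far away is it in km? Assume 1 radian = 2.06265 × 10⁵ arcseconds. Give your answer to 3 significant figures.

1.67 × 10^16 km

θ = 0.006123″ = 0.006123/206265 = 2.9685 × 10^-8 rad.
d = B/θ = (4.967 × 10^8) / (2.9685 × 10^-8) = 1.6732 × 10^16 km.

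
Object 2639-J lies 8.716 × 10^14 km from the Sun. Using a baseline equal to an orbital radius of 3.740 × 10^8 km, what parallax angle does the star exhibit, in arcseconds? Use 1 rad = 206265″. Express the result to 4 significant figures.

0.08851 arcsec

θ ≈ B/d = (3.740 × 10^8) / (8.716 × 10^14) = 4.2910 × 10^-7 rad.
In arcseconds: 4.2910 × 10^-7 × 206265 = 0.088508″.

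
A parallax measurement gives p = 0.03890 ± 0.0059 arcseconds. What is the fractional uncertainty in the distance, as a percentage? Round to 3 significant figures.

For d = 1/p, |σ_d/d| = |σ_p/p|.
σ_p/p = 0.0059 / 0.03890 = 0.15167 = 15.167%.

15.2%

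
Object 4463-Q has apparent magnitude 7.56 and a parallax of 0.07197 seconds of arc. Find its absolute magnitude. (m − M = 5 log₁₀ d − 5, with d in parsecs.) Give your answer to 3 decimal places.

M = 6.846

d = 1/p = 1/0.07197″ = 13.895 pc.
m − M = 5 log₁₀(13.895) − 5 = 5.7143 − 5 = 0.7143.
M = m − (m − M) = 7.56 − 0.7143 = 6.846.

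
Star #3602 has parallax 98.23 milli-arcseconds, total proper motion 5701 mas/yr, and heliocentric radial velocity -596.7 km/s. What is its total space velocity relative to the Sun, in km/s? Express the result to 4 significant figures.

657.1 km/s

d = 1/p = 1/0.09823″ = 10.18 pc.
μ = 5701 mas/yr = 5.701 ″/yr.
v_t = 4.740 μ d = 4.740 × 5.701 × 10.18 = 275.09 km/s.
v = √(v_r² + v_t²) = √((-596.7)² + 275.09²) = √431725 = 657.06 km/s.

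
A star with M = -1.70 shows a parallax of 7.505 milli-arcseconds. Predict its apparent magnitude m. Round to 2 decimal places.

m = 3.92

d = 1/p = 1/0.007505″ = 133.24 pc.
m − M = 5 log₁₀ d − 5 = 5 log₁₀(133.24) − 5 = 10.6232 − 5 = 5.6232.
m = M + (m − M) = -1.70 + 5.6232 = 3.92.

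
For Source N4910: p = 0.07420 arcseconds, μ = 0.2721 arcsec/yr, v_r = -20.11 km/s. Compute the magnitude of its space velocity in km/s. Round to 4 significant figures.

d = 1/p = 1/0.07420″ = 13.477 pc.
v_t = 4.740 μ d = 4.740 × 0.2721 × 13.477 = 17.382 km/s.
v = √(v_r² + v_t²) = √((-20.11)² + 17.382²) = √706.546 = 26.581 km/s.

26.58 km/s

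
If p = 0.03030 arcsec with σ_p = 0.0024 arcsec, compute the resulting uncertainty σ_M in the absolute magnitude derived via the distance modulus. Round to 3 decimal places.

M = m − 5 log₁₀ d + 5 = m + 5 log₁₀ p + 5, so ∂M/∂p = 5/(p ln 10).
σ_M = (5/ln 10) · (σ_p/p) = 2.1715 × 0.0024/0.03030 = 2.1715 × 0.079208 = 0.172.

σ_M = 0.172 mag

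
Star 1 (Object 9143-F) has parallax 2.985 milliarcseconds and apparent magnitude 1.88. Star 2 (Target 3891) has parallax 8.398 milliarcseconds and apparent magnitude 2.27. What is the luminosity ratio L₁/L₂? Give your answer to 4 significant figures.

d₁ = 1/p₁ = 1/0.002985″ = 335.01 pc; d₂ = 1/p₂ = 1/0.008398″ = 119.08 pc.
M₁ = m₁ − 5 log₁₀ d₁ + 5 = 1.88 − 12.6253 + 5 = -5.7453.
M₂ = 2.27 − 10.3792 + 5 = -3.1092.
L₁/L₂ = 10^(0.4(M₂ − M₁)) = 10^(0.4 × 2.6361) = 10^1.05444 = 11.335.

L₁/L₂ = 11.34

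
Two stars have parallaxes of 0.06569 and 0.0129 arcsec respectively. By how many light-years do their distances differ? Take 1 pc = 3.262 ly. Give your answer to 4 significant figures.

203.2 ly

d_A = 1/0.06569″ = 15.223 pc; d_B = 1/0.01290″ = 77.519 pc.
|d_B − d_A| = |77.519 − 15.223| = 62.296 pc = 62.296 × 3.262 ly = 203.21 ly.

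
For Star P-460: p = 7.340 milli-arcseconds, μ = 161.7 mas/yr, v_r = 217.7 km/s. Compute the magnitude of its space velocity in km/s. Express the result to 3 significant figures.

241 km/s

d = 1/p = 1/0.007340″ = 136.24 pc.
μ = 161.7 mas/yr = 0.1617 ″/yr.
v_t = 4.740 μ d = 4.740 × 0.1617 × 136.24 = 104.42 km/s.
v = √(v_r² + v_t²) = √(217.7² + 104.42²) = √58296.8 = 241.45 km/s.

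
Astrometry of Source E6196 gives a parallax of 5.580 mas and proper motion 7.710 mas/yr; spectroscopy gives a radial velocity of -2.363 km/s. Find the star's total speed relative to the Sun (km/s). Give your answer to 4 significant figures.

d = 1/p = 1/0.005580″ = 179.21 pc.
μ = 7.710 mas/yr = 0.007710 ″/yr.
v_t = 4.740 μ d = 4.740 × 0.007710 × 179.21 = 6.5493 km/s.
v = √(v_r² + v_t²) = √((-2.363)² + 6.5493²) = √48.4771 = 6.9625 km/s.

6.963 km/s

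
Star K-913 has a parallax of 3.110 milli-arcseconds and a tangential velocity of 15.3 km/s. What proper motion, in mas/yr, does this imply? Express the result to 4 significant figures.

10.04 mas/yr

d = 1/p = 1/0.003110″ = 321.54 pc.
μ = v_t / (4.74 d) = 15.3 / (4.74 × 321.54) = 15.3 / 1524.1 = 0.010039 ″/yr = 10.039 mas/yr.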